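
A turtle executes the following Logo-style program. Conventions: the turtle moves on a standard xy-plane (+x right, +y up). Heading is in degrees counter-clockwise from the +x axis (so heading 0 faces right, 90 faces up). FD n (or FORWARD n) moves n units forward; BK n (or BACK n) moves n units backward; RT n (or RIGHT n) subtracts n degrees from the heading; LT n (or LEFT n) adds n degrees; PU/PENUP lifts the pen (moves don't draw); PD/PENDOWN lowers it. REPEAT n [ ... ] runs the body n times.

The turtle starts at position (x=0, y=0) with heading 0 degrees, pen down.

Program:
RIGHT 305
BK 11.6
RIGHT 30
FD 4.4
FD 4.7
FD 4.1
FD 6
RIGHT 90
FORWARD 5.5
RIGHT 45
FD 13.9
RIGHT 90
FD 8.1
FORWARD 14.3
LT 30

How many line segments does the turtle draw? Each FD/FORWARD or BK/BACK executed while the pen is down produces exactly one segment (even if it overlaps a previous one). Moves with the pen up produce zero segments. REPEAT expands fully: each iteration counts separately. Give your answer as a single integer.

Executing turtle program step by step:
Start: pos=(0,0), heading=0, pen down
RT 305: heading 0 -> 55
BK 11.6: (0,0) -> (-6.653,-9.502) [heading=55, draw]
RT 30: heading 55 -> 25
FD 4.4: (-6.653,-9.502) -> (-2.666,-7.643) [heading=25, draw]
FD 4.7: (-2.666,-7.643) -> (1.594,-5.656) [heading=25, draw]
FD 4.1: (1.594,-5.656) -> (5.31,-3.924) [heading=25, draw]
FD 6: (5.31,-3.924) -> (10.748,-1.388) [heading=25, draw]
RT 90: heading 25 -> 295
FD 5.5: (10.748,-1.388) -> (13.072,-6.373) [heading=295, draw]
RT 45: heading 295 -> 250
FD 13.9: (13.072,-6.373) -> (8.318,-19.434) [heading=250, draw]
RT 90: heading 250 -> 160
FD 8.1: (8.318,-19.434) -> (0.706,-16.664) [heading=160, draw]
FD 14.3: (0.706,-16.664) -> (-12.731,-11.773) [heading=160, draw]
LT 30: heading 160 -> 190
Final: pos=(-12.731,-11.773), heading=190, 9 segment(s) drawn
Segments drawn: 9

Answer: 9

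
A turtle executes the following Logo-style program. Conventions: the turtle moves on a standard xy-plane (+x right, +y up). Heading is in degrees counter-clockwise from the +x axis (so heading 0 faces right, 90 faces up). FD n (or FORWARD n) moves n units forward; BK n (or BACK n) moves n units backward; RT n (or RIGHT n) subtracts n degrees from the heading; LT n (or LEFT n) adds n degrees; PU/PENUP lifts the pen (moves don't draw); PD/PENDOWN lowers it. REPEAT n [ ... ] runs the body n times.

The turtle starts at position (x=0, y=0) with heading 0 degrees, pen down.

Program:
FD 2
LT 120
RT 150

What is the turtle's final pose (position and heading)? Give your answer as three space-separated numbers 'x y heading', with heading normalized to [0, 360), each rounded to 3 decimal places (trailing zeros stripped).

Executing turtle program step by step:
Start: pos=(0,0), heading=0, pen down
FD 2: (0,0) -> (2,0) [heading=0, draw]
LT 120: heading 0 -> 120
RT 150: heading 120 -> 330
Final: pos=(2,0), heading=330, 1 segment(s) drawn

Answer: 2 0 330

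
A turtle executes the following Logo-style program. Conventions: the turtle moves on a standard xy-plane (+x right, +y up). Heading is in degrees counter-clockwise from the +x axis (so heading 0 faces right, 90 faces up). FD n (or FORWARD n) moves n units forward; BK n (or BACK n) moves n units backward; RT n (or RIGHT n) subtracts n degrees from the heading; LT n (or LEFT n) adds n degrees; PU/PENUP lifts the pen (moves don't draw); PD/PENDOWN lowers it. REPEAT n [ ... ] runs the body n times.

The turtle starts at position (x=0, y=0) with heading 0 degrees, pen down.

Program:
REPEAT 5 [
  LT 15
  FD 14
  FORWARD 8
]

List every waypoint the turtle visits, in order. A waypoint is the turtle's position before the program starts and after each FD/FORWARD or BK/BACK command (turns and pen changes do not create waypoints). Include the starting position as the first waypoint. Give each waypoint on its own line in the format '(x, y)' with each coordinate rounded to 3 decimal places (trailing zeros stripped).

Executing turtle program step by step:
Start: pos=(0,0), heading=0, pen down
REPEAT 5 [
  -- iteration 1/5 --
  LT 15: heading 0 -> 15
  FD 14: (0,0) -> (13.523,3.623) [heading=15, draw]
  FD 8: (13.523,3.623) -> (21.25,5.694) [heading=15, draw]
  -- iteration 2/5 --
  LT 15: heading 15 -> 30
  FD 14: (21.25,5.694) -> (33.375,12.694) [heading=30, draw]
  FD 8: (33.375,12.694) -> (40.303,16.694) [heading=30, draw]
  -- iteration 3/5 --
  LT 15: heading 30 -> 45
  FD 14: (40.303,16.694) -> (50.202,26.594) [heading=45, draw]
  FD 8: (50.202,26.594) -> (55.859,32.25) [heading=45, draw]
  -- iteration 4/5 --
  LT 15: heading 45 -> 60
  FD 14: (55.859,32.25) -> (62.859,44.375) [heading=60, draw]
  FD 8: (62.859,44.375) -> (66.859,51.303) [heading=60, draw]
  -- iteration 5/5 --
  LT 15: heading 60 -> 75
  FD 14: (66.859,51.303) -> (70.483,64.826) [heading=75, draw]
  FD 8: (70.483,64.826) -> (72.553,72.553) [heading=75, draw]
]
Final: pos=(72.553,72.553), heading=75, 10 segment(s) drawn
Waypoints (11 total):
(0, 0)
(13.523, 3.623)
(21.25, 5.694)
(33.375, 12.694)
(40.303, 16.694)
(50.202, 26.594)
(55.859, 32.25)
(62.859, 44.375)
(66.859, 51.303)
(70.483, 64.826)
(72.553, 72.553)

Answer: (0, 0)
(13.523, 3.623)
(21.25, 5.694)
(33.375, 12.694)
(40.303, 16.694)
(50.202, 26.594)
(55.859, 32.25)
(62.859, 44.375)
(66.859, 51.303)
(70.483, 64.826)
(72.553, 72.553)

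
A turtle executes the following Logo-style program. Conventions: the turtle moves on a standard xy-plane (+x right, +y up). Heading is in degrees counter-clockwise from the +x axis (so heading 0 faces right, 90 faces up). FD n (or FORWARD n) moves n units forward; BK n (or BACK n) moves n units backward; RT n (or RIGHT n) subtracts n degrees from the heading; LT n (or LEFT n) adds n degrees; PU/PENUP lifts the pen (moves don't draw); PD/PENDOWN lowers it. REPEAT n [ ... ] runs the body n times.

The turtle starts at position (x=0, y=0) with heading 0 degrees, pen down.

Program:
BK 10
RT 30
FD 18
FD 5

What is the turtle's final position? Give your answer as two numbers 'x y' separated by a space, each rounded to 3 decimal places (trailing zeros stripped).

Answer: 9.919 -11.5

Derivation:
Executing turtle program step by step:
Start: pos=(0,0), heading=0, pen down
BK 10: (0,0) -> (-10,0) [heading=0, draw]
RT 30: heading 0 -> 330
FD 18: (-10,0) -> (5.588,-9) [heading=330, draw]
FD 5: (5.588,-9) -> (9.919,-11.5) [heading=330, draw]
Final: pos=(9.919,-11.5), heading=330, 3 segment(s) drawn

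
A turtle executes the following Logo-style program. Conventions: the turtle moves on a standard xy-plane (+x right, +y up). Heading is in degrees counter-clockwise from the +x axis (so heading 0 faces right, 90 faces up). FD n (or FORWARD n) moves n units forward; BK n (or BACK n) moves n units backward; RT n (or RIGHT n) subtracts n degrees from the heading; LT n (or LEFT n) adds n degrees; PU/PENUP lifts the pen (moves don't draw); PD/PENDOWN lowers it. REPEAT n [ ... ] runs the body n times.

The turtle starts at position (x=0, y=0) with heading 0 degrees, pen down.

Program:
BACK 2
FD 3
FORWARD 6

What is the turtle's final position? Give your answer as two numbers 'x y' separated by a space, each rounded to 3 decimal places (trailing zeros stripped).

Answer: 7 0

Derivation:
Executing turtle program step by step:
Start: pos=(0,0), heading=0, pen down
BK 2: (0,0) -> (-2,0) [heading=0, draw]
FD 3: (-2,0) -> (1,0) [heading=0, draw]
FD 6: (1,0) -> (7,0) [heading=0, draw]
Final: pos=(7,0), heading=0, 3 segment(s) drawn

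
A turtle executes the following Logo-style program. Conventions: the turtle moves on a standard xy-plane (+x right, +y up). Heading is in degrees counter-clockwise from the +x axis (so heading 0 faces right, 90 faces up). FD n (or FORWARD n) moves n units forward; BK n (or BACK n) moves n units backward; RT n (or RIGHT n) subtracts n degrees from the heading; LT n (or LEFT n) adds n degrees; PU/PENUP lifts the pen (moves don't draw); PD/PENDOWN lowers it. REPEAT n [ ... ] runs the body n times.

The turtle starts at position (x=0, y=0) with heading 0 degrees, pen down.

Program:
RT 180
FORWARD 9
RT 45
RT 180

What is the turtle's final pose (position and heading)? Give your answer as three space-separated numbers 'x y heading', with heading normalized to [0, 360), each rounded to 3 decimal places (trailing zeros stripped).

Answer: -9 0 315

Derivation:
Executing turtle program step by step:
Start: pos=(0,0), heading=0, pen down
RT 180: heading 0 -> 180
FD 9: (0,0) -> (-9,0) [heading=180, draw]
RT 45: heading 180 -> 135
RT 180: heading 135 -> 315
Final: pos=(-9,0), heading=315, 1 segment(s) drawn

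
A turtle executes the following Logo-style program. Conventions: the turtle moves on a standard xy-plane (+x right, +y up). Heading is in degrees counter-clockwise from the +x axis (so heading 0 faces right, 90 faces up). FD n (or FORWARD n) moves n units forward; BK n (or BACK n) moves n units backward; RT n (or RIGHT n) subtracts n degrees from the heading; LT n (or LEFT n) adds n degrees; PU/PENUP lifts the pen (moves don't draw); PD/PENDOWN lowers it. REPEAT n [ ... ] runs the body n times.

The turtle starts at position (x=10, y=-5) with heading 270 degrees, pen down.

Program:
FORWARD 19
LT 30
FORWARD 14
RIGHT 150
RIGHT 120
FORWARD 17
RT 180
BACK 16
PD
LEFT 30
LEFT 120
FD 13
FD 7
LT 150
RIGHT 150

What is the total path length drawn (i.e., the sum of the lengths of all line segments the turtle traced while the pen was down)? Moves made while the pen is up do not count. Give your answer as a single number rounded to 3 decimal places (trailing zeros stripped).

Executing turtle program step by step:
Start: pos=(10,-5), heading=270, pen down
FD 19: (10,-5) -> (10,-24) [heading=270, draw]
LT 30: heading 270 -> 300
FD 14: (10,-24) -> (17,-36.124) [heading=300, draw]
RT 150: heading 300 -> 150
RT 120: heading 150 -> 30
FD 17: (17,-36.124) -> (31.722,-27.624) [heading=30, draw]
RT 180: heading 30 -> 210
BK 16: (31.722,-27.624) -> (45.579,-19.624) [heading=210, draw]
PD: pen down
LT 30: heading 210 -> 240
LT 120: heading 240 -> 0
FD 13: (45.579,-19.624) -> (58.579,-19.624) [heading=0, draw]
FD 7: (58.579,-19.624) -> (65.579,-19.624) [heading=0, draw]
LT 150: heading 0 -> 150
RT 150: heading 150 -> 0
Final: pos=(65.579,-19.624), heading=0, 6 segment(s) drawn

Segment lengths:
  seg 1: (10,-5) -> (10,-24), length = 19
  seg 2: (10,-24) -> (17,-36.124), length = 14
  seg 3: (17,-36.124) -> (31.722,-27.624), length = 17
  seg 4: (31.722,-27.624) -> (45.579,-19.624), length = 16
  seg 5: (45.579,-19.624) -> (58.579,-19.624), length = 13
  seg 6: (58.579,-19.624) -> (65.579,-19.624), length = 7
Total = 86

Answer: 86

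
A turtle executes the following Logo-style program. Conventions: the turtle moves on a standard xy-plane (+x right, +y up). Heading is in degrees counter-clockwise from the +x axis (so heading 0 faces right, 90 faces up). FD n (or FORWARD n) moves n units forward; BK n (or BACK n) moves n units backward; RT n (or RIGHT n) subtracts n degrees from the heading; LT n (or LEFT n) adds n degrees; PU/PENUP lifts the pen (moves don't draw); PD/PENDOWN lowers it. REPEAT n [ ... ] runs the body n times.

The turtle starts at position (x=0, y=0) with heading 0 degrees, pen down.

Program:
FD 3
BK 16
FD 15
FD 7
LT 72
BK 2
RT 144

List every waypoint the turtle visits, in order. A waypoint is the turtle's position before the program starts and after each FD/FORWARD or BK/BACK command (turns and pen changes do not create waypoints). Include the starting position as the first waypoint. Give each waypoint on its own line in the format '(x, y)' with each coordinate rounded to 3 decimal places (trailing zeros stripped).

Answer: (0, 0)
(3, 0)
(-13, 0)
(2, 0)
(9, 0)
(8.382, -1.902)

Derivation:
Executing turtle program step by step:
Start: pos=(0,0), heading=0, pen down
FD 3: (0,0) -> (3,0) [heading=0, draw]
BK 16: (3,0) -> (-13,0) [heading=0, draw]
FD 15: (-13,0) -> (2,0) [heading=0, draw]
FD 7: (2,0) -> (9,0) [heading=0, draw]
LT 72: heading 0 -> 72
BK 2: (9,0) -> (8.382,-1.902) [heading=72, draw]
RT 144: heading 72 -> 288
Final: pos=(8.382,-1.902), heading=288, 5 segment(s) drawn
Waypoints (6 total):
(0, 0)
(3, 0)
(-13, 0)
(2, 0)
(9, 0)
(8.382, -1.902)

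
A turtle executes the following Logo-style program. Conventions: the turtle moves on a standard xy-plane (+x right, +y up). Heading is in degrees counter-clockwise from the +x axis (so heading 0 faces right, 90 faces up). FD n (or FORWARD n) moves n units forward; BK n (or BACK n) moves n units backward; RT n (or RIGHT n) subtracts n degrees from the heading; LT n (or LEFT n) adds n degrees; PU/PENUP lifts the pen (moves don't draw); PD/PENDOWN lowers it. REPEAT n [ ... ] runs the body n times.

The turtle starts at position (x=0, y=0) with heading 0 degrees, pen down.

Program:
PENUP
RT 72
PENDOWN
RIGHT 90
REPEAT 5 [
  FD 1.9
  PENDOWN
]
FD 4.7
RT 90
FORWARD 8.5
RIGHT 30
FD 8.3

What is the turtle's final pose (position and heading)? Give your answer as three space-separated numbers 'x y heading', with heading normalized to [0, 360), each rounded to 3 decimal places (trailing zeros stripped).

Executing turtle program step by step:
Start: pos=(0,0), heading=0, pen down
PU: pen up
RT 72: heading 0 -> 288
PD: pen down
RT 90: heading 288 -> 198
REPEAT 5 [
  -- iteration 1/5 --
  FD 1.9: (0,0) -> (-1.807,-0.587) [heading=198, draw]
  PD: pen down
  -- iteration 2/5 --
  FD 1.9: (-1.807,-0.587) -> (-3.614,-1.174) [heading=198, draw]
  PD: pen down
  -- iteration 3/5 --
  FD 1.9: (-3.614,-1.174) -> (-5.421,-1.761) [heading=198, draw]
  PD: pen down
  -- iteration 4/5 --
  FD 1.9: (-5.421,-1.761) -> (-7.228,-2.349) [heading=198, draw]
  PD: pen down
  -- iteration 5/5 --
  FD 1.9: (-7.228,-2.349) -> (-9.035,-2.936) [heading=198, draw]
  PD: pen down
]
FD 4.7: (-9.035,-2.936) -> (-13.505,-4.388) [heading=198, draw]
RT 90: heading 198 -> 108
FD 8.5: (-13.505,-4.388) -> (-16.132,3.696) [heading=108, draw]
RT 30: heading 108 -> 78
FD 8.3: (-16.132,3.696) -> (-14.406,11.815) [heading=78, draw]
Final: pos=(-14.406,11.815), heading=78, 8 segment(s) drawn

Answer: -14.406 11.815 78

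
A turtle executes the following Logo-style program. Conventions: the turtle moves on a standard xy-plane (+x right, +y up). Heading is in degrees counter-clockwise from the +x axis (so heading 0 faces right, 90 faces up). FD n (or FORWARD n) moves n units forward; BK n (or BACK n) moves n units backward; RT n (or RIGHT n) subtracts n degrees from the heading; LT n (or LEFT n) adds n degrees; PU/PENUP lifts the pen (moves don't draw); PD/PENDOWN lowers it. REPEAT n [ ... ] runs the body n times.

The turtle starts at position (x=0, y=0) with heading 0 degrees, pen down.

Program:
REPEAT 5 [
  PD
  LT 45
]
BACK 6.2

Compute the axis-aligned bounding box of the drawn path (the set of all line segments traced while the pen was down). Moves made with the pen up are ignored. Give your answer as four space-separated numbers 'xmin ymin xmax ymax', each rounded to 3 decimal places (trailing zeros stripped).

Executing turtle program step by step:
Start: pos=(0,0), heading=0, pen down
REPEAT 5 [
  -- iteration 1/5 --
  PD: pen down
  LT 45: heading 0 -> 45
  -- iteration 2/5 --
  PD: pen down
  LT 45: heading 45 -> 90
  -- iteration 3/5 --
  PD: pen down
  LT 45: heading 90 -> 135
  -- iteration 4/5 --
  PD: pen down
  LT 45: heading 135 -> 180
  -- iteration 5/5 --
  PD: pen down
  LT 45: heading 180 -> 225
]
BK 6.2: (0,0) -> (4.384,4.384) [heading=225, draw]
Final: pos=(4.384,4.384), heading=225, 1 segment(s) drawn

Segment endpoints: x in {0, 4.384}, y in {0, 4.384}
xmin=0, ymin=0, xmax=4.384, ymax=4.384

Answer: 0 0 4.384 4.384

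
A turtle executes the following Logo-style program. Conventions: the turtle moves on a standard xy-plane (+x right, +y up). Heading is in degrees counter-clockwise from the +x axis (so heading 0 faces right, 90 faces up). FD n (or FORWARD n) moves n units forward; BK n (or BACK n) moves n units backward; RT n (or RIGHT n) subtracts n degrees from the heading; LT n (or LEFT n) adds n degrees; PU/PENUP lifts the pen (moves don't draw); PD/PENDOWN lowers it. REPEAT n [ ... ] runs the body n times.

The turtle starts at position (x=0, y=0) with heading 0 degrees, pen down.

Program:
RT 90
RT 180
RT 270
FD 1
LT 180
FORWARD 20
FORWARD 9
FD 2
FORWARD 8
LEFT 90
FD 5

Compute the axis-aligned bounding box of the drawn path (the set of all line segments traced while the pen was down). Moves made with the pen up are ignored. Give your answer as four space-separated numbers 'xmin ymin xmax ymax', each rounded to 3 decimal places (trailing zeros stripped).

Executing turtle program step by step:
Start: pos=(0,0), heading=0, pen down
RT 90: heading 0 -> 270
RT 180: heading 270 -> 90
RT 270: heading 90 -> 180
FD 1: (0,0) -> (-1,0) [heading=180, draw]
LT 180: heading 180 -> 0
FD 20: (-1,0) -> (19,0) [heading=0, draw]
FD 9: (19,0) -> (28,0) [heading=0, draw]
FD 2: (28,0) -> (30,0) [heading=0, draw]
FD 8: (30,0) -> (38,0) [heading=0, draw]
LT 90: heading 0 -> 90
FD 5: (38,0) -> (38,5) [heading=90, draw]
Final: pos=(38,5), heading=90, 6 segment(s) drawn

Segment endpoints: x in {-1, 0, 19, 28, 30, 38}, y in {0, 0, 0, 0, 0, 0, 5}
xmin=-1, ymin=0, xmax=38, ymax=5

Answer: -1 0 38 5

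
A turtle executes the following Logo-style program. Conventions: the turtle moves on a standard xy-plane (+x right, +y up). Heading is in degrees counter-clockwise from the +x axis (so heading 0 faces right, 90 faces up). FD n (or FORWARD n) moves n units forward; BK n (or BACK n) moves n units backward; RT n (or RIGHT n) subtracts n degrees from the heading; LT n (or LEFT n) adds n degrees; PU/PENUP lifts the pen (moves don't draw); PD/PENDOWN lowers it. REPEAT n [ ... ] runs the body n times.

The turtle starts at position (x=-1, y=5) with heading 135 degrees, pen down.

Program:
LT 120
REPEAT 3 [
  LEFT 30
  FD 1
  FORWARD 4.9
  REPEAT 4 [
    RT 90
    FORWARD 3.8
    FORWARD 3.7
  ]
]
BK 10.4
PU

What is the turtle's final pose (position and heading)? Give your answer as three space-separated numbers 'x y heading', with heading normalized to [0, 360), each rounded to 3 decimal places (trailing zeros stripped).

Executing turtle program step by step:
Start: pos=(-1,5), heading=135, pen down
LT 120: heading 135 -> 255
REPEAT 3 [
  -- iteration 1/3 --
  LT 30: heading 255 -> 285
  FD 1: (-1,5) -> (-0.741,4.034) [heading=285, draw]
  FD 4.9: (-0.741,4.034) -> (0.527,-0.699) [heading=285, draw]
  REPEAT 4 [
    -- iteration 1/4 --
    RT 90: heading 285 -> 195
    FD 3.8: (0.527,-0.699) -> (-3.143,-1.682) [heading=195, draw]
    FD 3.7: (-3.143,-1.682) -> (-6.717,-2.64) [heading=195, draw]
    -- iteration 2/4 --
    RT 90: heading 195 -> 105
    FD 3.8: (-6.717,-2.64) -> (-7.701,1.03) [heading=105, draw]
    FD 3.7: (-7.701,1.03) -> (-8.659,4.604) [heading=105, draw]
    -- iteration 3/4 --
    RT 90: heading 105 -> 15
    FD 3.8: (-8.659,4.604) -> (-4.988,5.588) [heading=15, draw]
    FD 3.7: (-4.988,5.588) -> (-1.414,6.545) [heading=15, draw]
    -- iteration 4/4 --
    RT 90: heading 15 -> 285
    FD 3.8: (-1.414,6.545) -> (-0.431,2.875) [heading=285, draw]
    FD 3.7: (-0.431,2.875) -> (0.527,-0.699) [heading=285, draw]
  ]
  -- iteration 2/3 --
  LT 30: heading 285 -> 315
  FD 1: (0.527,-0.699) -> (1.234,-1.406) [heading=315, draw]
  FD 4.9: (1.234,-1.406) -> (4.699,-4.871) [heading=315, draw]
  REPEAT 4 [
    -- iteration 1/4 --
    RT 90: heading 315 -> 225
    FD 3.8: (4.699,-4.871) -> (2.012,-7.558) [heading=225, draw]
    FD 3.7: (2.012,-7.558) -> (-0.604,-10.174) [heading=225, draw]
    -- iteration 2/4 --
    RT 90: heading 225 -> 135
    FD 3.8: (-0.604,-10.174) -> (-3.291,-7.487) [heading=135, draw]
    FD 3.7: (-3.291,-7.487) -> (-5.908,-4.871) [heading=135, draw]
    -- iteration 3/4 --
    RT 90: heading 135 -> 45
    FD 3.8: (-5.908,-4.871) -> (-3.221,-2.184) [heading=45, draw]
    FD 3.7: (-3.221,-2.184) -> (-0.604,0.432) [heading=45, draw]
    -- iteration 4/4 --
    RT 90: heading 45 -> 315
    FD 3.8: (-0.604,0.432) -> (2.083,-2.255) [heading=315, draw]
    FD 3.7: (2.083,-2.255) -> (4.699,-4.871) [heading=315, draw]
  ]
  -- iteration 3/3 --
  LT 30: heading 315 -> 345
  FD 1: (4.699,-4.871) -> (5.665,-5.13) [heading=345, draw]
  FD 4.9: (5.665,-5.13) -> (10.398,-6.398) [heading=345, draw]
  REPEAT 4 [
    -- iteration 1/4 --
    RT 90: heading 345 -> 255
    FD 3.8: (10.398,-6.398) -> (9.414,-10.068) [heading=255, draw]
    FD 3.7: (9.414,-10.068) -> (8.457,-13.642) [heading=255, draw]
    -- iteration 2/4 --
    RT 90: heading 255 -> 165
    FD 3.8: (8.457,-13.642) -> (4.786,-12.659) [heading=165, draw]
    FD 3.7: (4.786,-12.659) -> (1.212,-11.701) [heading=165, draw]
    -- iteration 3/4 --
    RT 90: heading 165 -> 75
    FD 3.8: (1.212,-11.701) -> (2.196,-8.031) [heading=75, draw]
    FD 3.7: (2.196,-8.031) -> (3.153,-4.457) [heading=75, draw]
    -- iteration 4/4 --
    RT 90: heading 75 -> 345
    FD 3.8: (3.153,-4.457) -> (6.824,-5.44) [heading=345, draw]
    FD 3.7: (6.824,-5.44) -> (10.398,-6.398) [heading=345, draw]
  ]
]
BK 10.4: (10.398,-6.398) -> (0.352,-3.706) [heading=345, draw]
PU: pen up
Final: pos=(0.352,-3.706), heading=345, 31 segment(s) drawn

Answer: 0.352 -3.706 345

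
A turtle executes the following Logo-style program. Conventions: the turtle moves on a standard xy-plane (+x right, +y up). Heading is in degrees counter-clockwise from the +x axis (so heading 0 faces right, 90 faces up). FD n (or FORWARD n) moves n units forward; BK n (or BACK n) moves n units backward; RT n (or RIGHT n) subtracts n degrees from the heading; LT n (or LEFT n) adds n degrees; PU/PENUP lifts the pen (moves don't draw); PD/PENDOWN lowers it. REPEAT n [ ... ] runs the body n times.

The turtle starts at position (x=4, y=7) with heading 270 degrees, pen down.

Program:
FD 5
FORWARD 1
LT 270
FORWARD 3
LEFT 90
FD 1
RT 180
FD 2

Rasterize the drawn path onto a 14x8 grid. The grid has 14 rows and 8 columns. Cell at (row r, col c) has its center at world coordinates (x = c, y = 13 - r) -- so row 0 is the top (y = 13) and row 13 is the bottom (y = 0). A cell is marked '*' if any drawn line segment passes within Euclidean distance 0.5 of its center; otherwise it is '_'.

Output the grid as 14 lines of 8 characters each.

Answer: ________
________
________
________
________
________
____*___
____*___
____*___
____*___
____*___
_*__*___
_****___
_*______

Derivation:
Segment 0: (4,7) -> (4,2)
Segment 1: (4,2) -> (4,1)
Segment 2: (4,1) -> (1,1)
Segment 3: (1,1) -> (1,0)
Segment 4: (1,0) -> (1,2)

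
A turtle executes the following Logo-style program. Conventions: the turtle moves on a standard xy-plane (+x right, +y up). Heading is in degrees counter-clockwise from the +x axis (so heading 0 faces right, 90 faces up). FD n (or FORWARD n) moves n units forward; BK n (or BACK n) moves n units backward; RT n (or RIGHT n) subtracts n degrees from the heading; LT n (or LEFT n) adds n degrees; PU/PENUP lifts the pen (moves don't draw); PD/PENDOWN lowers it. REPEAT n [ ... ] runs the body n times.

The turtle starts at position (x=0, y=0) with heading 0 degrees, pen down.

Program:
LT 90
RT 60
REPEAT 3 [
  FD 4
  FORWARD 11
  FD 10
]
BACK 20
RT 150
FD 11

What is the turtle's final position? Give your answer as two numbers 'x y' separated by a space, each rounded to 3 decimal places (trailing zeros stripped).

Answer: 42.131 17.974

Derivation:
Executing turtle program step by step:
Start: pos=(0,0), heading=0, pen down
LT 90: heading 0 -> 90
RT 60: heading 90 -> 30
REPEAT 3 [
  -- iteration 1/3 --
  FD 4: (0,0) -> (3.464,2) [heading=30, draw]
  FD 11: (3.464,2) -> (12.99,7.5) [heading=30, draw]
  FD 10: (12.99,7.5) -> (21.651,12.5) [heading=30, draw]
  -- iteration 2/3 --
  FD 4: (21.651,12.5) -> (25.115,14.5) [heading=30, draw]
  FD 11: (25.115,14.5) -> (34.641,20) [heading=30, draw]
  FD 10: (34.641,20) -> (43.301,25) [heading=30, draw]
  -- iteration 3/3 --
  FD 4: (43.301,25) -> (46.765,27) [heading=30, draw]
  FD 11: (46.765,27) -> (56.292,32.5) [heading=30, draw]
  FD 10: (56.292,32.5) -> (64.952,37.5) [heading=30, draw]
]
BK 20: (64.952,37.5) -> (47.631,27.5) [heading=30, draw]
RT 150: heading 30 -> 240
FD 11: (47.631,27.5) -> (42.131,17.974) [heading=240, draw]
Final: pos=(42.131,17.974), heading=240, 11 segment(s) drawn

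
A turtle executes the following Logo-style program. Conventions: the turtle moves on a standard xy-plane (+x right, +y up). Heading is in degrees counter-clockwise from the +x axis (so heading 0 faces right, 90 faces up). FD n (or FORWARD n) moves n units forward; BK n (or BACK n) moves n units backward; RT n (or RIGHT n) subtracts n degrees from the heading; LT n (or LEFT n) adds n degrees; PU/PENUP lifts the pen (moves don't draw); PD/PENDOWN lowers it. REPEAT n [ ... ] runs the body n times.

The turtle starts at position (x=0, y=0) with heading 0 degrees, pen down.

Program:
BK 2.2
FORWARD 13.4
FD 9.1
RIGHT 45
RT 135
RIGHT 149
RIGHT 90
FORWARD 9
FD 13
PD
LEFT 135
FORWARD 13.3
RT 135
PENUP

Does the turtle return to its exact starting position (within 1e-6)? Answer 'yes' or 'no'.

Executing turtle program step by step:
Start: pos=(0,0), heading=0, pen down
BK 2.2: (0,0) -> (-2.2,0) [heading=0, draw]
FD 13.4: (-2.2,0) -> (11.2,0) [heading=0, draw]
FD 9.1: (11.2,0) -> (20.3,0) [heading=0, draw]
RT 45: heading 0 -> 315
RT 135: heading 315 -> 180
RT 149: heading 180 -> 31
RT 90: heading 31 -> 301
FD 9: (20.3,0) -> (24.935,-7.715) [heading=301, draw]
FD 13: (24.935,-7.715) -> (31.631,-18.858) [heading=301, draw]
PD: pen down
LT 135: heading 301 -> 76
FD 13.3: (31.631,-18.858) -> (34.848,-5.953) [heading=76, draw]
RT 135: heading 76 -> 301
PU: pen up
Final: pos=(34.848,-5.953), heading=301, 6 segment(s) drawn

Start position: (0, 0)
Final position: (34.848, -5.953)
Distance = 35.353; >= 1e-6 -> NOT closed

Answer: no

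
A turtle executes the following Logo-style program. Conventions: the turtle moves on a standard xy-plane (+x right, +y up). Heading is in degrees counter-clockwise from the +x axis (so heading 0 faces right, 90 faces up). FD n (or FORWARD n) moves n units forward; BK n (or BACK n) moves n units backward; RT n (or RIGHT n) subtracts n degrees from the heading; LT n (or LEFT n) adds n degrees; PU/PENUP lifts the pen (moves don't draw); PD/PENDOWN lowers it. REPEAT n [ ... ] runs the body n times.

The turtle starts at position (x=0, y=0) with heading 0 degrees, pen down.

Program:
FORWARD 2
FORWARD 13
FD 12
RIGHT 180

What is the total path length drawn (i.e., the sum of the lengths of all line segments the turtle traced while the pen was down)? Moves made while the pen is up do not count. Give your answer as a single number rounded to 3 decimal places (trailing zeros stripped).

Answer: 27

Derivation:
Executing turtle program step by step:
Start: pos=(0,0), heading=0, pen down
FD 2: (0,0) -> (2,0) [heading=0, draw]
FD 13: (2,0) -> (15,0) [heading=0, draw]
FD 12: (15,0) -> (27,0) [heading=0, draw]
RT 180: heading 0 -> 180
Final: pos=(27,0), heading=180, 3 segment(s) drawn

Segment lengths:
  seg 1: (0,0) -> (2,0), length = 2
  seg 2: (2,0) -> (15,0), length = 13
  seg 3: (15,0) -> (27,0), length = 12
Total = 27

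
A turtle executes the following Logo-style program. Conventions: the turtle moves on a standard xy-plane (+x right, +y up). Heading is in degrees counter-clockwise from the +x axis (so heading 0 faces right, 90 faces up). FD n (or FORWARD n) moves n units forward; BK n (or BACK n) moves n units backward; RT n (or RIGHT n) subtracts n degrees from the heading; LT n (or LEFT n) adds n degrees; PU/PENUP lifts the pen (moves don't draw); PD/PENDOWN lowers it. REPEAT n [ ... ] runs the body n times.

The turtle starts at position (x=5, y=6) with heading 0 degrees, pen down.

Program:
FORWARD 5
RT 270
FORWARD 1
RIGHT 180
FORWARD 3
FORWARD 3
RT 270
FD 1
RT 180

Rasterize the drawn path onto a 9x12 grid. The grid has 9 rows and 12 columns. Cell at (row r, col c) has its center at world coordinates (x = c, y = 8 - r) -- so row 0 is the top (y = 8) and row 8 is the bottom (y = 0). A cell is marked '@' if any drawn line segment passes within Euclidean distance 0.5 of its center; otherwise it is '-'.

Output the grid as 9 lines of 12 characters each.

Segment 0: (5,6) -> (10,6)
Segment 1: (10,6) -> (10,7)
Segment 2: (10,7) -> (10,4)
Segment 3: (10,4) -> (10,1)
Segment 4: (10,1) -> (11,1)

Answer: ------------
----------@-
-----@@@@@@-
----------@-
----------@-
----------@-
----------@-
----------@@
------------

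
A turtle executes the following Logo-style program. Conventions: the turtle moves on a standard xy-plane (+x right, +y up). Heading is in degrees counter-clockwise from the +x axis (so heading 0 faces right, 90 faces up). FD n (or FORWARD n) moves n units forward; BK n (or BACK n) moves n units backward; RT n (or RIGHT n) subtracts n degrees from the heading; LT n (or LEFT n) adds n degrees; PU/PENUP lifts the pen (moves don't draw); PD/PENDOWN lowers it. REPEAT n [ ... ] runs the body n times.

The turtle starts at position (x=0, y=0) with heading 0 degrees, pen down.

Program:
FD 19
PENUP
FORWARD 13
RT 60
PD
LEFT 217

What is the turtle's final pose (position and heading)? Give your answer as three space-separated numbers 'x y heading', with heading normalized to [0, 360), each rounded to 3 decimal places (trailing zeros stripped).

Answer: 32 0 157

Derivation:
Executing turtle program step by step:
Start: pos=(0,0), heading=0, pen down
FD 19: (0,0) -> (19,0) [heading=0, draw]
PU: pen up
FD 13: (19,0) -> (32,0) [heading=0, move]
RT 60: heading 0 -> 300
PD: pen down
LT 217: heading 300 -> 157
Final: pos=(32,0), heading=157, 1 segment(s) drawn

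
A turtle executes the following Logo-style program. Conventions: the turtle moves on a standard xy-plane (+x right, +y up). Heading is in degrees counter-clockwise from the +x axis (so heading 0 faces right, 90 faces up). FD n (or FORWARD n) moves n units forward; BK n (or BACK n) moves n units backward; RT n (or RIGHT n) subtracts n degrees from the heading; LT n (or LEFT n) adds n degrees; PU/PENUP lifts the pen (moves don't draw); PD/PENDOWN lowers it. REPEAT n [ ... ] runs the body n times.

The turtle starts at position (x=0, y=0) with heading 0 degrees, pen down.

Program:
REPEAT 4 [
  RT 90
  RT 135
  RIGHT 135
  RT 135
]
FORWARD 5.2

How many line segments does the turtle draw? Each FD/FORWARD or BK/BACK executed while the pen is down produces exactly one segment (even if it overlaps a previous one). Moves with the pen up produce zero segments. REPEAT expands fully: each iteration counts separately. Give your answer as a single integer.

Answer: 1

Derivation:
Executing turtle program step by step:
Start: pos=(0,0), heading=0, pen down
REPEAT 4 [
  -- iteration 1/4 --
  RT 90: heading 0 -> 270
  RT 135: heading 270 -> 135
  RT 135: heading 135 -> 0
  RT 135: heading 0 -> 225
  -- iteration 2/4 --
  RT 90: heading 225 -> 135
  RT 135: heading 135 -> 0
  RT 135: heading 0 -> 225
  RT 135: heading 225 -> 90
  -- iteration 3/4 --
  RT 90: heading 90 -> 0
  RT 135: heading 0 -> 225
  RT 135: heading 225 -> 90
  RT 135: heading 90 -> 315
  -- iteration 4/4 --
  RT 90: heading 315 -> 225
  RT 135: heading 225 -> 90
  RT 135: heading 90 -> 315
  RT 135: heading 315 -> 180
]
FD 5.2: (0,0) -> (-5.2,0) [heading=180, draw]
Final: pos=(-5.2,0), heading=180, 1 segment(s) drawn
Segments drawn: 1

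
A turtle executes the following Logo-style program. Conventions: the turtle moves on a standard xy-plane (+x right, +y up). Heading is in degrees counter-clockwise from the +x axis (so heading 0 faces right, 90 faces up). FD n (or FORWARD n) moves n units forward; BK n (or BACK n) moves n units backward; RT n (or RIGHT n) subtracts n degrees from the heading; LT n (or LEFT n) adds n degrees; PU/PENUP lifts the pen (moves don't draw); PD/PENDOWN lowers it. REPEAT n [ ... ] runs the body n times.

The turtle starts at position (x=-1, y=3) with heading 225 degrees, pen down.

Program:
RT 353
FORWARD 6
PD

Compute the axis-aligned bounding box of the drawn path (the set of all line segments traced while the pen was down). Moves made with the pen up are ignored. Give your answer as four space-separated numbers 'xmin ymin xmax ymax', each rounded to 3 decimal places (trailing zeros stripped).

Executing turtle program step by step:
Start: pos=(-1,3), heading=225, pen down
RT 353: heading 225 -> 232
FD 6: (-1,3) -> (-4.694,-1.728) [heading=232, draw]
PD: pen down
Final: pos=(-4.694,-1.728), heading=232, 1 segment(s) drawn

Segment endpoints: x in {-4.694, -1}, y in {-1.728, 3}
xmin=-4.694, ymin=-1.728, xmax=-1, ymax=3

Answer: -4.694 -1.728 -1 3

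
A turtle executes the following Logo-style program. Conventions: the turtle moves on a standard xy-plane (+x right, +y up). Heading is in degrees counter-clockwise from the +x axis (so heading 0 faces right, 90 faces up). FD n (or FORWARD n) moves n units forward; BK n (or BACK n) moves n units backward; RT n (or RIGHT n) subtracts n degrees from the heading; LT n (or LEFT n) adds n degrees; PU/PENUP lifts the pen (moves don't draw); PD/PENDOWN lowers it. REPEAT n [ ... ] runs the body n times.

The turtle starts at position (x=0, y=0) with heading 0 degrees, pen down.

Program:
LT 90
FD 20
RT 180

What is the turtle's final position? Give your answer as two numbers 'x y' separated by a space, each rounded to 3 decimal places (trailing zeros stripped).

Executing turtle program step by step:
Start: pos=(0,0), heading=0, pen down
LT 90: heading 0 -> 90
FD 20: (0,0) -> (0,20) [heading=90, draw]
RT 180: heading 90 -> 270
Final: pos=(0,20), heading=270, 1 segment(s) drawn

Answer: 0 20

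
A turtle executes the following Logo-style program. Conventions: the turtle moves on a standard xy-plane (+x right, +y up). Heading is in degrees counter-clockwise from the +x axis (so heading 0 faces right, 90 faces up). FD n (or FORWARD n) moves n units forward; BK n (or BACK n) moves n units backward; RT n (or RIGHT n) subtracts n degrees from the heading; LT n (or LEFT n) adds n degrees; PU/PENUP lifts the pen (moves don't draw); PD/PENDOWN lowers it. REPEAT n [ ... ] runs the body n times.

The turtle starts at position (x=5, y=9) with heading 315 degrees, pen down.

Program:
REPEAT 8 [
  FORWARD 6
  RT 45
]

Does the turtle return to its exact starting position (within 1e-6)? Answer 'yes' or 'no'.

Answer: yes

Derivation:
Executing turtle program step by step:
Start: pos=(5,9), heading=315, pen down
REPEAT 8 [
  -- iteration 1/8 --
  FD 6: (5,9) -> (9.243,4.757) [heading=315, draw]
  RT 45: heading 315 -> 270
  -- iteration 2/8 --
  FD 6: (9.243,4.757) -> (9.243,-1.243) [heading=270, draw]
  RT 45: heading 270 -> 225
  -- iteration 3/8 --
  FD 6: (9.243,-1.243) -> (5,-5.485) [heading=225, draw]
  RT 45: heading 225 -> 180
  -- iteration 4/8 --
  FD 6: (5,-5.485) -> (-1,-5.485) [heading=180, draw]
  RT 45: heading 180 -> 135
  -- iteration 5/8 --
  FD 6: (-1,-5.485) -> (-5.243,-1.243) [heading=135, draw]
  RT 45: heading 135 -> 90
  -- iteration 6/8 --
  FD 6: (-5.243,-1.243) -> (-5.243,4.757) [heading=90, draw]
  RT 45: heading 90 -> 45
  -- iteration 7/8 --
  FD 6: (-5.243,4.757) -> (-1,9) [heading=45, draw]
  RT 45: heading 45 -> 0
  -- iteration 8/8 --
  FD 6: (-1,9) -> (5,9) [heading=0, draw]
  RT 45: heading 0 -> 315
]
Final: pos=(5,9), heading=315, 8 segment(s) drawn

Start position: (5, 9)
Final position: (5, 9)
Distance = 0; < 1e-6 -> CLOSED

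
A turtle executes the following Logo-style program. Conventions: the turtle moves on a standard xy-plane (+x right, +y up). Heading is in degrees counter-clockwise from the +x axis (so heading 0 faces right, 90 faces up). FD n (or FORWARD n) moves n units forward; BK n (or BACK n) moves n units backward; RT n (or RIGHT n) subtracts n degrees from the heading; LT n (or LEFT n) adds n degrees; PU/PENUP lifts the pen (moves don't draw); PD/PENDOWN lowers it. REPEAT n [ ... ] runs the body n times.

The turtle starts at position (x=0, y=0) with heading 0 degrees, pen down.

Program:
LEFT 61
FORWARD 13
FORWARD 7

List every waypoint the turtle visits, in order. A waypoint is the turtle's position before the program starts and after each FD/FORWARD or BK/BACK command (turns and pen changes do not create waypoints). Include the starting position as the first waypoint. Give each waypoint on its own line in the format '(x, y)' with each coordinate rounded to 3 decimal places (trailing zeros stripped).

Answer: (0, 0)
(6.303, 11.37)
(9.696, 17.492)

Derivation:
Executing turtle program step by step:
Start: pos=(0,0), heading=0, pen down
LT 61: heading 0 -> 61
FD 13: (0,0) -> (6.303,11.37) [heading=61, draw]
FD 7: (6.303,11.37) -> (9.696,17.492) [heading=61, draw]
Final: pos=(9.696,17.492), heading=61, 2 segment(s) drawn
Waypoints (3 total):
(0, 0)
(6.303, 11.37)
(9.696, 17.492)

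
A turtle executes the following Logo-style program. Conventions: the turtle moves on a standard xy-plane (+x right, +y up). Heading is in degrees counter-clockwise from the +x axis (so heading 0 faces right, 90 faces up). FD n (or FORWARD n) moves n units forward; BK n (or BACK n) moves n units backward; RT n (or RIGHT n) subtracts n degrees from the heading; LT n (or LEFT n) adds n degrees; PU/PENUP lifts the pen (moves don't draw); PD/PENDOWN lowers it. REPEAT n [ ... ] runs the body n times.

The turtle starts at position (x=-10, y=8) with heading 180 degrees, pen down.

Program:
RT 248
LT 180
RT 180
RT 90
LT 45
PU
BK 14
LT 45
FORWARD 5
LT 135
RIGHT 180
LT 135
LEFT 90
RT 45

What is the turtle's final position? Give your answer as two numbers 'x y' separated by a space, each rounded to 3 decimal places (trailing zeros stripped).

Answer: -2.657 16.251

Derivation:
Executing turtle program step by step:
Start: pos=(-10,8), heading=180, pen down
RT 248: heading 180 -> 292
LT 180: heading 292 -> 112
RT 180: heading 112 -> 292
RT 90: heading 292 -> 202
LT 45: heading 202 -> 247
PU: pen up
BK 14: (-10,8) -> (-4.53,20.887) [heading=247, move]
LT 45: heading 247 -> 292
FD 5: (-4.53,20.887) -> (-2.657,16.251) [heading=292, move]
LT 135: heading 292 -> 67
RT 180: heading 67 -> 247
LT 135: heading 247 -> 22
LT 90: heading 22 -> 112
RT 45: heading 112 -> 67
Final: pos=(-2.657,16.251), heading=67, 0 segment(s) drawn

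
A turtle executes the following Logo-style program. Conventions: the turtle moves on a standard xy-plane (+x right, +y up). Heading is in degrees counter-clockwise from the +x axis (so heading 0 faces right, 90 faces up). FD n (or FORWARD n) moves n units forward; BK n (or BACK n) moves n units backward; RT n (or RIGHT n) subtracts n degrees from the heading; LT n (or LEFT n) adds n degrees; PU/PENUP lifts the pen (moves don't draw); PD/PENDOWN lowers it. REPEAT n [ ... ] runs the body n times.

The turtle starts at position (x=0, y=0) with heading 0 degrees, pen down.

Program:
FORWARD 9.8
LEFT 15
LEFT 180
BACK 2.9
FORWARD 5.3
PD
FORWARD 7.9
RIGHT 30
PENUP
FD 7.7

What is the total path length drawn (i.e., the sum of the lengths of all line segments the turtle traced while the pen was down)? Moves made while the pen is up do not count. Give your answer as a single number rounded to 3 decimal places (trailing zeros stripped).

Executing turtle program step by step:
Start: pos=(0,0), heading=0, pen down
FD 9.8: (0,0) -> (9.8,0) [heading=0, draw]
LT 15: heading 0 -> 15
LT 180: heading 15 -> 195
BK 2.9: (9.8,0) -> (12.601,0.751) [heading=195, draw]
FD 5.3: (12.601,0.751) -> (7.482,-0.621) [heading=195, draw]
PD: pen down
FD 7.9: (7.482,-0.621) -> (-0.149,-2.666) [heading=195, draw]
RT 30: heading 195 -> 165
PU: pen up
FD 7.7: (-0.149,-2.666) -> (-7.587,-0.673) [heading=165, move]
Final: pos=(-7.587,-0.673), heading=165, 4 segment(s) drawn

Segment lengths:
  seg 1: (0,0) -> (9.8,0), length = 9.8
  seg 2: (9.8,0) -> (12.601,0.751), length = 2.9
  seg 3: (12.601,0.751) -> (7.482,-0.621), length = 5.3
  seg 4: (7.482,-0.621) -> (-0.149,-2.666), length = 7.9
Total = 25.9

Answer: 25.9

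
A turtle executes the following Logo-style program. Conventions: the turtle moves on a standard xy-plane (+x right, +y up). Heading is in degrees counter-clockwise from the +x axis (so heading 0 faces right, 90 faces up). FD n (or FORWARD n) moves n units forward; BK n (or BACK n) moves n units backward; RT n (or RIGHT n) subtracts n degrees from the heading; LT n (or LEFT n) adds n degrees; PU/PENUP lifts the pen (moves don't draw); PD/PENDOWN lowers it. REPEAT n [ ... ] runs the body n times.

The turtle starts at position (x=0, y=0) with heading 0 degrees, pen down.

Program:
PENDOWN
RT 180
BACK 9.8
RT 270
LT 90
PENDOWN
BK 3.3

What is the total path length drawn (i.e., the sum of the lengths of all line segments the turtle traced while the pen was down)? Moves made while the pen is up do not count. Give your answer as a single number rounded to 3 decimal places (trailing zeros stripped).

Executing turtle program step by step:
Start: pos=(0,0), heading=0, pen down
PD: pen down
RT 180: heading 0 -> 180
BK 9.8: (0,0) -> (9.8,0) [heading=180, draw]
RT 270: heading 180 -> 270
LT 90: heading 270 -> 0
PD: pen down
BK 3.3: (9.8,0) -> (6.5,0) [heading=0, draw]
Final: pos=(6.5,0), heading=0, 2 segment(s) drawn

Segment lengths:
  seg 1: (0,0) -> (9.8,0), length = 9.8
  seg 2: (9.8,0) -> (6.5,0), length = 3.3
Total = 13.1

Answer: 13.1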